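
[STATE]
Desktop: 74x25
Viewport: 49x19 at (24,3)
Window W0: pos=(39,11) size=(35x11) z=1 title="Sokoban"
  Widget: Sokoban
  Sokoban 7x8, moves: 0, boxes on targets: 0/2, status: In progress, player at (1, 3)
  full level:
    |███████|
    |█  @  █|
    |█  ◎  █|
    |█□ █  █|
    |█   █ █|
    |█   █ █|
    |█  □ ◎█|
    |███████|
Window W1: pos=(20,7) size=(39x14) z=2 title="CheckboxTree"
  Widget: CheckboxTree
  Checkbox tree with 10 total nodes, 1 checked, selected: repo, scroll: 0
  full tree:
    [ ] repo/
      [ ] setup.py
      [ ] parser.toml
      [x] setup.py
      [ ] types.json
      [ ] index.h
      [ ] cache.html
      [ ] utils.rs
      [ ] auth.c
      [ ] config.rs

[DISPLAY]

                                                 
                                                 
                                                 
                                                 
━━━━━━━━━━━━━━━━━━━━━━━━━━━━━━━━━━┓              
eckboxTree                        ┃              
──────────────────────────────────┨              
] repo/                           ┃              
[ ] setup.py                      ┃━━━━━━━━━━━━━━
[ ] parser.toml                   ┃              
[x] setup.py                      ┃──────────────
[ ] types.json                    ┃              
[ ] index.h                       ┃              
[ ] cache.html                    ┃              
[ ] utils.rs                      ┃              
[ ] auth.c                        ┃              
[ ] config.rs                     ┃              
━━━━━━━━━━━━━━━━━━━━━━━━━━━━━━━━━━┛              
               ┗━━━━━━━━━━━━━━━━━━━━━━━━━━━━━━━━━


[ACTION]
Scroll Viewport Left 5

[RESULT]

                                                 
                                                 
                                                 
                                                 
 ┏━━━━━━━━━━━━━━━━━━━━━━━━━━━━━━━━━━━━━┓         
 ┃ CheckboxTree                        ┃         
 ┠─────────────────────────────────────┨         
 ┃>[-] repo/                           ┃         
 ┃   [ ] setup.py                      ┃━━━━━━━━━
 ┃   [ ] parser.toml                   ┃         
 ┃   [x] setup.py                      ┃─────────
 ┃   [ ] types.json                    ┃         
 ┃   [ ] index.h                       ┃         
 ┃   [ ] cache.html                    ┃         
 ┃   [ ] utils.rs                      ┃         
 ┃   [ ] auth.c                        ┃         
 ┃   [ ] config.rs                     ┃         
 ┗━━━━━━━━━━━━━━━━━━━━━━━━━━━━━━━━━━━━━┛         
                    ┗━━━━━━━━━━━━━━━━━━━━━━━━━━━━


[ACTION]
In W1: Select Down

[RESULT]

                                                 
                                                 
                                                 
                                                 
 ┏━━━━━━━━━━━━━━━━━━━━━━━━━━━━━━━━━━━━━┓         
 ┃ CheckboxTree                        ┃         
 ┠─────────────────────────────────────┨         
 ┃ [-] repo/                           ┃         
 ┃>  [ ] setup.py                      ┃━━━━━━━━━
 ┃   [ ] parser.toml                   ┃         
 ┃   [x] setup.py                      ┃─────────
 ┃   [ ] types.json                    ┃         
 ┃   [ ] index.h                       ┃         
 ┃   [ ] cache.html                    ┃         
 ┃   [ ] utils.rs                      ┃         
 ┃   [ ] auth.c                        ┃         
 ┃   [ ] config.rs                     ┃         
 ┗━━━━━━━━━━━━━━━━━━━━━━━━━━━━━━━━━━━━━┛         
                    ┗━━━━━━━━━━━━━━━━━━━━━━━━━━━━


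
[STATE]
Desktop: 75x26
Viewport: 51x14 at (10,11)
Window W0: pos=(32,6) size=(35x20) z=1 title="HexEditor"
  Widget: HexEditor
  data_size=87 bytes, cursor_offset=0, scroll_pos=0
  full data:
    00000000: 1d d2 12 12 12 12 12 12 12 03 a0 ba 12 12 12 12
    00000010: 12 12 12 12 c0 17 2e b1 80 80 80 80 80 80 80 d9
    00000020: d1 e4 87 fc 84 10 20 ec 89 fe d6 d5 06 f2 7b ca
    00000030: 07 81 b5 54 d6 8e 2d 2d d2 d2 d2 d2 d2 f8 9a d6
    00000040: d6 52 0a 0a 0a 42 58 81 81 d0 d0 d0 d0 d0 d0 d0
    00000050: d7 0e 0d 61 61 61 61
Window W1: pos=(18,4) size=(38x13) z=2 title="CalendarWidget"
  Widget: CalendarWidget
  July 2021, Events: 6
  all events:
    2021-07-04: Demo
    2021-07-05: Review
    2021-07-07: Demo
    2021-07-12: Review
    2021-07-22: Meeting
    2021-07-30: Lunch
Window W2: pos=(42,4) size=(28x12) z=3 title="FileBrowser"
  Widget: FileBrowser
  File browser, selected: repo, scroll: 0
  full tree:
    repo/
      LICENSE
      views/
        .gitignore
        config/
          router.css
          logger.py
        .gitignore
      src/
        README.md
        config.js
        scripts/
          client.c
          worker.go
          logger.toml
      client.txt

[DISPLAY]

        ┃12* 13 14 15 16 17 18  ┃    client.txt    
        ┃19 20 21 22* 23 24 25  ┃                  
        ┃26 27 28 29 30* 31     ┃                  
        ┃                       ┃                  
        ┃                       ┗━━━━━━━━━━━━━━━━━━
        ┗━━━━━━━━━━━━━━━━━━━━━━━━━━━━━━━━━━━━┛     
                      ┃                            
                      ┃                            
                      ┃                            
                      ┃                            
                      ┃                            
                      ┃                            
                      ┃                            
                      ┃                            


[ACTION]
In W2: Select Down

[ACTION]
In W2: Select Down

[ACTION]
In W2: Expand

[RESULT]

        ┃12* 13 14 15 16 17 18  ┃      [+] config/ 
        ┃19 20 21 22* 23 24 25  ┃      .gitignore  
        ┃26 27 28 29 30* 31     ┃    [+] src/      
        ┃                       ┃    client.txt    
        ┃                       ┗━━━━━━━━━━━━━━━━━━
        ┗━━━━━━━━━━━━━━━━━━━━━━━━━━━━━━━━━━━━┛     
                      ┃                            
                      ┃                            
                      ┃                            
                      ┃                            
                      ┃                            
                      ┃                            
                      ┃                            
                      ┃                            


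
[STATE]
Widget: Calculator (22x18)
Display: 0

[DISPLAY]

                     0
┌───┬───┬───┬───┐     
│ 7 │ 8 │ 9 │ ÷ │     
├───┼───┼───┼───┤     
│ 4 │ 5 │ 6 │ × │     
├───┼───┼───┼───┤     
│ 1 │ 2 │ 3 │ - │     
├───┼───┼───┼───┤     
│ 0 │ . │ = │ + │     
├───┼───┼───┼───┤     
│ C │ MC│ MR│ M+│     
└───┴───┴───┴───┘     
                      
                      
                      
                      
                      
                      


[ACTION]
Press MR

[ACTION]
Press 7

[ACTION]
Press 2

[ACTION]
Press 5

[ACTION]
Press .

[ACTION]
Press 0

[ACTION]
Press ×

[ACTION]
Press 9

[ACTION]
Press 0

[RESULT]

                    90
┌───┬───┬───┬───┐     
│ 7 │ 8 │ 9 │ ÷ │     
├───┼───┼───┼───┤     
│ 4 │ 5 │ 6 │ × │     
├───┼───┼───┼───┤     
│ 1 │ 2 │ 3 │ - │     
├───┼───┼───┼───┤     
│ 0 │ . │ = │ + │     
├───┼───┼───┼───┤     
│ C │ MC│ MR│ M+│     
└───┴───┴───┴───┘     
                      
                      
                      
                      
                      
                      


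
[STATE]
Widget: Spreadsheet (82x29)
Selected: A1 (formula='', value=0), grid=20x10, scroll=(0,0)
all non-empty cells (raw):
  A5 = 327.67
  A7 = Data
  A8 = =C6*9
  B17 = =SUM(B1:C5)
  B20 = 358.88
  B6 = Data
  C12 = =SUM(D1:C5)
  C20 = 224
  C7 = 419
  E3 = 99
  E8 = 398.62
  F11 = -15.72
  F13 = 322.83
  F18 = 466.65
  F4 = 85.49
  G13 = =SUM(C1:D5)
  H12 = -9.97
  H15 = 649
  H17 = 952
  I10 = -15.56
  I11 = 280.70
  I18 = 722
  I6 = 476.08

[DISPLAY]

A1:                                                                               
       A       B       C       D       E       F       G       H       I       J  
----------------------------------------------------------------------------------
  1      [0]       0       0       0       0       0       0       0       0      
  2        0       0       0       0       0       0       0       0       0      
  3        0       0       0       0      99       0       0       0       0      
  4        0       0       0       0       0   85.49       0       0       0      
  5   327.67       0       0       0       0       0       0       0       0      
  6        0Data           0       0       0       0       0       0  476.08      
  7 Data           0     419       0       0       0       0       0       0      
  8        0       0       0       0  398.62       0       0       0       0      
  9        0       0       0       0       0       0       0       0       0      
 10        0       0       0       0       0       0       0       0  -15.56      
 11        0       0       0       0       0  -15.72       0       0  280.70      
 12        0       0       0       0       0       0       0   -9.97       0      
 13        0       0       0       0       0  322.83       0       0       0      
 14        0       0       0       0       0       0       0       0       0      
 15        0       0       0       0       0       0       0     649       0      
 16        0       0       0       0       0       0       0       0       0      
 17        0       0       0       0       0       0       0     952       0      
 18        0       0       0       0       0  466.65       0       0     722      
 19        0       0       0       0       0       0       0       0       0      
 20        0  358.88     224       0       0       0       0       0       0      
                                                                                  
                                                                                  
                                                                                  
                                                                                  
                                                                                  
                                                                                  


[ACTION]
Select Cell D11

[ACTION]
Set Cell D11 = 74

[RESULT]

D11: 74                                                                           
       A       B       C       D       E       F       G       H       I       J  
----------------------------------------------------------------------------------
  1        0       0       0       0       0       0       0       0       0      
  2        0       0       0       0       0       0       0       0       0      
  3        0       0       0       0      99       0       0       0       0      
  4        0       0       0       0       0   85.49       0       0       0      
  5   327.67       0       0       0       0       0       0       0       0      
  6        0Data           0       0       0       0       0       0  476.08      
  7 Data           0     419       0       0       0       0       0       0      
  8        0       0       0       0  398.62       0       0       0       0      
  9        0       0       0       0       0       0       0       0       0      
 10        0       0       0       0       0       0       0       0  -15.56      
 11        0       0       0    [74]       0  -15.72       0       0  280.70      
 12        0       0       0       0       0       0       0   -9.97       0      
 13        0       0       0       0       0  322.83       0       0       0      
 14        0       0       0       0       0       0       0       0       0      
 15        0       0       0       0       0       0       0     649       0      
 16        0       0       0       0       0       0       0       0       0      
 17        0       0       0       0       0       0       0     952       0      
 18        0       0       0       0       0  466.65       0       0     722      
 19        0       0       0       0       0       0       0       0       0      
 20        0  358.88     224       0       0       0       0       0       0      
                                                                                  
                                                                                  
                                                                                  
                                                                                  
                                                                                  
                                                                                  


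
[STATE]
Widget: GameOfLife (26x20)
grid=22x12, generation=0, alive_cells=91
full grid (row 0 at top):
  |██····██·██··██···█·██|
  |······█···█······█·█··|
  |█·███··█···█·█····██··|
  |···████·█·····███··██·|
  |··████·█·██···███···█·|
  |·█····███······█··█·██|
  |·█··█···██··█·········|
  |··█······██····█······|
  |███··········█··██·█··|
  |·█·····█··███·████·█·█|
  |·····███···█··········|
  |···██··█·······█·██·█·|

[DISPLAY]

Gen: 0                    
██····██·██··██···█·██    
······█···█······█·█··    
█·███··█···█·█····██··    
···████·█·····███··██·    
··████·█·██···███···█·    
·█····███······█··█·██    
·█··█···██··█·········    
··█······██····█······    
███··········█··██·█··    
·█·····█··███·████·█·█    
·····███···█··········    
···██··█·······█·██·█·    
                          
                          
                          
                          
                          
                          
                          


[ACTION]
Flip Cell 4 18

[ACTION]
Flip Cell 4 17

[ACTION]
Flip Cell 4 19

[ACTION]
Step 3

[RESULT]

Gen: 3                    
··█·███····█··█···██··    
·█·█·█·····█··██·█·█··    
····█·███████····██···    
········██····█··█····    
█·······█·····█·······    
██·······███··········    
███···················    
██·······███····█·····    
█·██···█·······█·█····    
█·██·███·█·······██·██    
·█·······██···███··███    
···█·█·█··█···········    
                          
                          
                          
                          
                          
                          
                          


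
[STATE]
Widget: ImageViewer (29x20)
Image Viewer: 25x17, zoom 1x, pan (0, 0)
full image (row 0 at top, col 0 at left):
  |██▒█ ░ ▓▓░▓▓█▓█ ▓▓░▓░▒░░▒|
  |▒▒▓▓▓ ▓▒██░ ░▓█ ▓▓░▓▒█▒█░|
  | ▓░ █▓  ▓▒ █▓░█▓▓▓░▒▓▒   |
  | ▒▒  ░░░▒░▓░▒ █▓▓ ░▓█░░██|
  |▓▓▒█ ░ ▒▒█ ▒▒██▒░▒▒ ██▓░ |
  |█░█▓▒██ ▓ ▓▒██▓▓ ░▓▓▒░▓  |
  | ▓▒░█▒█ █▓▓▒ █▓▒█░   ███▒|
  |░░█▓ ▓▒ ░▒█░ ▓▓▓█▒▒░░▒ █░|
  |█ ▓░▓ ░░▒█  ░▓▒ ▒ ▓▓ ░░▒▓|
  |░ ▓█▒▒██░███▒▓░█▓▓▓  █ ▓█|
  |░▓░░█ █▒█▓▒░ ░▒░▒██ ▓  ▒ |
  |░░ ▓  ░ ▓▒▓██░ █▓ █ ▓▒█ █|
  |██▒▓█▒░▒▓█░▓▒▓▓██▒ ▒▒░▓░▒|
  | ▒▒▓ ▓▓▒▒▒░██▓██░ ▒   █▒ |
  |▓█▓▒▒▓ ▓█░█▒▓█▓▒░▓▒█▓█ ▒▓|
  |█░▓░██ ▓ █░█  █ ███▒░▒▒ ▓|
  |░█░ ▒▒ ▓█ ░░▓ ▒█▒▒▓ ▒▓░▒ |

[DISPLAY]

██▒█ ░ ▓▓░▓▓█▓█ ▓▓░▓░▒░░▒    
▒▒▓▓▓ ▓▒██░ ░▓█ ▓▓░▓▒█▒█░    
 ▓░ █▓  ▓▒ █▓░█▓▓▓░▒▓▒       
 ▒▒  ░░░▒░▓░▒ █▓▓ ░▓█░░██    
▓▓▒█ ░ ▒▒█ ▒▒██▒░▒▒ ██▓░     
█░█▓▒██ ▓ ▓▒██▓▓ ░▓▓▒░▓      
 ▓▒░█▒█ █▓▓▒ █▓▒█░   ███▒    
░░█▓ ▓▒ ░▒█░ ▓▓▓█▒▒░░▒ █░    
█ ▓░▓ ░░▒█  ░▓▒ ▒ ▓▓ ░░▒▓    
░ ▓█▒▒██░███▒▓░█▓▓▓  █ ▓█    
░▓░░█ █▒█▓▒░ ░▒░▒██ ▓  ▒     
░░ ▓  ░ ▓▒▓██░ █▓ █ ▓▒█ █    
██▒▓█▒░▒▓█░▓▒▓▓██▒ ▒▒░▓░▒    
 ▒▒▓ ▓▓▒▒▒░██▓██░ ▒   █▒     
▓█▓▒▒▓ ▓█░█▒▓█▓▒░▓▒█▓█ ▒▓    
█░▓░██ ▓ █░█  █ ███▒░▒▒ ▓    
░█░ ▒▒ ▓█ ░░▓ ▒█▒▒▓ ▒▓░▒     
                             
                             
                             


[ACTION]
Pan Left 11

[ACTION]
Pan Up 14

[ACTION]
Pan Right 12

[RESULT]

█▓█ ▓▓░▓░▒░░▒                
░▓█ ▓▓░▓▒█▒█░                
▓░█▓▓▓░▒▓▒                   
▒ █▓▓ ░▓█░░██                
▒██▒░▒▒ ██▓░                 
██▓▓ ░▓▓▒░▓                  
 █▓▒█░   ███▒                
 ▓▓▓█▒▒░░▒ █░                
░▓▒ ▒ ▓▓ ░░▒▓                
▒▓░█▓▓▓  █ ▓█                
 ░▒░▒██ ▓  ▒                 
█░ █▓ █ ▓▒█ █                
▒▓▓██▒ ▒▒░▓░▒                
█▓██░ ▒   █▒                 
▓█▓▒░▓▒█▓█ ▒▓                
  █ ███▒░▒▒ ▓                
▓ ▒█▒▒▓ ▒▓░▒                 
                             
                             
                             


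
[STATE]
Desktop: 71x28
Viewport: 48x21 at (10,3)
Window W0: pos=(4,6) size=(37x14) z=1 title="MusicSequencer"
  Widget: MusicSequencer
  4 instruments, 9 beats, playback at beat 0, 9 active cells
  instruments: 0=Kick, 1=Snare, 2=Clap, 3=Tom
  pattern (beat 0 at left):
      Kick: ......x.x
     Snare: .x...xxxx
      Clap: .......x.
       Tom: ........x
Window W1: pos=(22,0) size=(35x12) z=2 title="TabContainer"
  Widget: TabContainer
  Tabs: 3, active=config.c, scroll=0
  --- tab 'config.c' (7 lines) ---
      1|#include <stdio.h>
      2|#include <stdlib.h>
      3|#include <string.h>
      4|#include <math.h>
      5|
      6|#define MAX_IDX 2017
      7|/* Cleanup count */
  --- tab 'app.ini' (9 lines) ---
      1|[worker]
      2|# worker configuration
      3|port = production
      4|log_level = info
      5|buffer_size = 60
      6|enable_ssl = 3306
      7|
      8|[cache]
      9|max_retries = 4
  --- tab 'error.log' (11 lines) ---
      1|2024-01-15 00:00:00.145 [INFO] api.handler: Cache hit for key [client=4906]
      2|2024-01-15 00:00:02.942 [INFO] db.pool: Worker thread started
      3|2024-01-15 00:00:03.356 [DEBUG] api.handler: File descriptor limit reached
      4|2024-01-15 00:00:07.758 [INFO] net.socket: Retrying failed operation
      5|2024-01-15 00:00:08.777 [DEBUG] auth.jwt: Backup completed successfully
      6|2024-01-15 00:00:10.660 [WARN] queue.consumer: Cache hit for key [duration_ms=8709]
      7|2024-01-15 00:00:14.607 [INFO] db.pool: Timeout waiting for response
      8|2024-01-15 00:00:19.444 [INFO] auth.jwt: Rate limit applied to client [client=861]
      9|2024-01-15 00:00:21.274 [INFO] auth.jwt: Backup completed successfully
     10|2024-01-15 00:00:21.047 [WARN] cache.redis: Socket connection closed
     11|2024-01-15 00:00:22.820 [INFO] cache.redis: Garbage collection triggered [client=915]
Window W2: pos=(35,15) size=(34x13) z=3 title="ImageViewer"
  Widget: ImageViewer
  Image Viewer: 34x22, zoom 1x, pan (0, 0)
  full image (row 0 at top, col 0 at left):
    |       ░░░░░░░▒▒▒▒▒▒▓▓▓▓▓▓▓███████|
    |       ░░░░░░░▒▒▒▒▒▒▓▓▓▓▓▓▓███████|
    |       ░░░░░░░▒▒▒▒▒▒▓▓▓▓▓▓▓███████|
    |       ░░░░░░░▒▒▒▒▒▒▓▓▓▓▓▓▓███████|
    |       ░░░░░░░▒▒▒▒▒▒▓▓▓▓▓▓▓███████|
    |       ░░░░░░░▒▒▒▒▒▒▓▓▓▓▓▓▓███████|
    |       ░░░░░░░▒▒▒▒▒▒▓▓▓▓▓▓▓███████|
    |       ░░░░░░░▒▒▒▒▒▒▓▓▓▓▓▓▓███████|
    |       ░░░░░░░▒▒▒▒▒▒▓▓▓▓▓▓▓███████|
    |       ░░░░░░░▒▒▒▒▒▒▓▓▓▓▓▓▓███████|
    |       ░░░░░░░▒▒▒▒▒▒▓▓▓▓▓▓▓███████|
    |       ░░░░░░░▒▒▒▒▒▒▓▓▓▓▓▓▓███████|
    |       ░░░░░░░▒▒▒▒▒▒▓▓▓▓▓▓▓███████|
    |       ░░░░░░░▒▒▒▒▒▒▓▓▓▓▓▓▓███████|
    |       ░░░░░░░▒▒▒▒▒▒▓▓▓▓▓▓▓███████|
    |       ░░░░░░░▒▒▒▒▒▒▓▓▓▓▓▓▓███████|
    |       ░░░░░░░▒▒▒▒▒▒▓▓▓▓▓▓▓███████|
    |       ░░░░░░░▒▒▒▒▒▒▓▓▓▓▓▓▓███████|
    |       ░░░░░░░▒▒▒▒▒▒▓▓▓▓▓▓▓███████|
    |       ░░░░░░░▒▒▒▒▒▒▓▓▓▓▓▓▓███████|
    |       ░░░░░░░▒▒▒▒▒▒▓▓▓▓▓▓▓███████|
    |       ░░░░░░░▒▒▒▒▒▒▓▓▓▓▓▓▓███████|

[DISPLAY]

            ┃[config.c]│ app.ini │ error.log  ┃ 
            ┃─────────────────────────────────┃ 
            ┃#include <stdio.h>               ┃ 
━━━━━━━━━━━━┃#include <stdlib.h>              ┃ 
cSequencer  ┃#include <string.h>              ┃ 
────────────┃#include <math.h>                ┃ 
 ▼12345678  ┃                                 ┃ 
k······█·█  ┃#define MAX_IDX 2017             ┃ 
e·█···████  ┗━━━━━━━━━━━━━━━━━━━━━━━━━━━━━━━━━┛ 
p·······█·                    ┃                 
m········█                    ┃                 
                              ┃                 
                         ┏━━━━━━━━━━━━━━━━━━━━━━
                         ┃ ImageViewer          
                         ┠──────────────────────
                         ┃       ░░░░░░░▒▒▒▒▒▒▓▓
━━━━━━━━━━━━━━━━━━━━━━━━━┃       ░░░░░░░▒▒▒▒▒▒▓▓
                         ┃       ░░░░░░░▒▒▒▒▒▒▓▓
                         ┃       ░░░░░░░▒▒▒▒▒▒▓▓
                         ┃       ░░░░░░░▒▒▒▒▒▒▓▓
                         ┃       ░░░░░░░▒▒▒▒▒▒▓▓


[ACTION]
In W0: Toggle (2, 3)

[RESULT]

            ┃[config.c]│ app.ini │ error.log  ┃ 
            ┃─────────────────────────────────┃ 
            ┃#include <stdio.h>               ┃ 
━━━━━━━━━━━━┃#include <stdlib.h>              ┃ 
cSequencer  ┃#include <string.h>              ┃ 
────────────┃#include <math.h>                ┃ 
 ▼12345678  ┃                                 ┃ 
k······█·█  ┃#define MAX_IDX 2017             ┃ 
e·█···████  ┗━━━━━━━━━━━━━━━━━━━━━━━━━━━━━━━━━┛ 
p···█···█·                    ┃                 
m········█                    ┃                 
                              ┃                 
                         ┏━━━━━━━━━━━━━━━━━━━━━━
                         ┃ ImageViewer          
                         ┠──────────────────────
                         ┃       ░░░░░░░▒▒▒▒▒▒▓▓
━━━━━━━━━━━━━━━━━━━━━━━━━┃       ░░░░░░░▒▒▒▒▒▒▓▓
                         ┃       ░░░░░░░▒▒▒▒▒▒▓▓
                         ┃       ░░░░░░░▒▒▒▒▒▒▓▓
                         ┃       ░░░░░░░▒▒▒▒▒▒▓▓
                         ┃       ░░░░░░░▒▒▒▒▒▒▓▓


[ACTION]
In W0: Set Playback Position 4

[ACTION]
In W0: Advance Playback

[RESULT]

            ┃[config.c]│ app.ini │ error.log  ┃ 
            ┃─────────────────────────────────┃ 
            ┃#include <stdio.h>               ┃ 
━━━━━━━━━━━━┃#include <stdlib.h>              ┃ 
cSequencer  ┃#include <string.h>              ┃ 
────────────┃#include <math.h>                ┃ 
 01234▼678  ┃                                 ┃ 
k······█·█  ┃#define MAX_IDX 2017             ┃ 
e·█···████  ┗━━━━━━━━━━━━━━━━━━━━━━━━━━━━━━━━━┛ 
p···█···█·                    ┃                 
m········█                    ┃                 
                              ┃                 
                         ┏━━━━━━━━━━━━━━━━━━━━━━
                         ┃ ImageViewer          
                         ┠──────────────────────
                         ┃       ░░░░░░░▒▒▒▒▒▒▓▓
━━━━━━━━━━━━━━━━━━━━━━━━━┃       ░░░░░░░▒▒▒▒▒▒▓▓
                         ┃       ░░░░░░░▒▒▒▒▒▒▓▓
                         ┃       ░░░░░░░▒▒▒▒▒▒▓▓
                         ┃       ░░░░░░░▒▒▒▒▒▒▓▓
                         ┃       ░░░░░░░▒▒▒▒▒▒▓▓


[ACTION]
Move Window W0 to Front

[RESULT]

            ┃[config.c]│ app.ini │ error.log  ┃ 
            ┃─────────────────────────────────┃ 
            ┃#include <stdio.h>               ┃ 
━━━━━━━━━━━━━━━━━━━━━━━━━━━━━━┓>              ┃ 
cSequencer                    ┃>              ┃ 
──────────────────────────────┨               ┃ 
 01234▼678                    ┃               ┃ 
k······█·█                    ┃17             ┃ 
e·█···████                    ┃━━━━━━━━━━━━━━━┛ 
p···█···█·                    ┃                 
m········█                    ┃                 
                              ┃                 
                              ┃━━━━━━━━━━━━━━━━━
                              ┃eViewer          
                              ┃─────────────────
                              ┃  ░░░░░░░▒▒▒▒▒▒▓▓
━━━━━━━━━━━━━━━━━━━━━━━━━━━━━━┛  ░░░░░░░▒▒▒▒▒▒▓▓
                         ┃       ░░░░░░░▒▒▒▒▒▒▓▓
                         ┃       ░░░░░░░▒▒▒▒▒▒▓▓
                         ┃       ░░░░░░░▒▒▒▒▒▒▓▓
                         ┃       ░░░░░░░▒▒▒▒▒▒▓▓


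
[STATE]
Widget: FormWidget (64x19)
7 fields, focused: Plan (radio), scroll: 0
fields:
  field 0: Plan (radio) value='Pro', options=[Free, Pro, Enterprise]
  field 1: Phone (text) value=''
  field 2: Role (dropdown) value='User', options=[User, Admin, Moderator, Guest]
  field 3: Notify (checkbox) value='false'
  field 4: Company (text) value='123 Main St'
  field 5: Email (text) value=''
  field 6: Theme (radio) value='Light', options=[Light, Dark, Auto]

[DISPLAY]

> Plan:       ( ) Free  (●) Pro  ( ) Enterprise                 
  Phone:      [                                                ]
  Role:       [User                                           ▼]
  Notify:     [ ]                                               
  Company:    [123 Main St                                     ]
  Email:      [                                                ]
  Theme:      (●) Light  ( ) Dark  ( ) Auto                     
                                                                
                                                                
                                                                
                                                                
                                                                
                                                                
                                                                
                                                                
                                                                
                                                                
                                                                
                                                                


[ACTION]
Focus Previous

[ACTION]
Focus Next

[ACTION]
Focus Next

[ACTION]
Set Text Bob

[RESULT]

  Plan:       ( ) Free  (●) Pro  ( ) Enterprise                 
> Phone:      [Bob                                             ]
  Role:       [User                                           ▼]
  Notify:     [ ]                                               
  Company:    [123 Main St                                     ]
  Email:      [                                                ]
  Theme:      (●) Light  ( ) Dark  ( ) Auto                     
                                                                
                                                                
                                                                
                                                                
                                                                
                                                                
                                                                
                                                                
                                                                
                                                                
                                                                
                                                                


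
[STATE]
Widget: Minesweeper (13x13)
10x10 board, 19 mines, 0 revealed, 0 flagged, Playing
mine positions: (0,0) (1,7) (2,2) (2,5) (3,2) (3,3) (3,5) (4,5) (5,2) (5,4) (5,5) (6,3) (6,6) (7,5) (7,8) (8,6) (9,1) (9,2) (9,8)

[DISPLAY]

■■■■■■■■■■   
■■■■■■■■■■   
■■■■■■■■■■   
■■■■■■■■■■   
■■■■■■■■■■   
■■■■■■■■■■   
■■■■■■■■■■   
■■■■■■■■■■   
■■■■■■■■■■   
■■■■■■■■■■   
             
             
             


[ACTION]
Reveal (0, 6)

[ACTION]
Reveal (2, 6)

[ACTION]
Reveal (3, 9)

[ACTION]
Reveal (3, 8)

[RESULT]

■■■■■■1■1    
■■■■■■■■1    
■■■■■■311    
■■■■■■3      
■■■■■■3      
■■■■■■31     
■■■■■■■211   
■■■■■■■■■■   
■■■■■■■■■■   
■■■■■■■■■■   
             
             
             


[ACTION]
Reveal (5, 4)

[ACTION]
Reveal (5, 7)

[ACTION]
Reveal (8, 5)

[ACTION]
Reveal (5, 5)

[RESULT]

✹■■■■■1■1    
■■■■■■■✹1    
■■✹■■✹311    
■■✹✹■✹3      
■■■■■✹3      
■■✹■✹✹31     
■■■✹■■✹211   
■■■■■✹■■✹■   
■■■■■■✹■■■   
■✹✹■■■■■✹■   
             
             
             


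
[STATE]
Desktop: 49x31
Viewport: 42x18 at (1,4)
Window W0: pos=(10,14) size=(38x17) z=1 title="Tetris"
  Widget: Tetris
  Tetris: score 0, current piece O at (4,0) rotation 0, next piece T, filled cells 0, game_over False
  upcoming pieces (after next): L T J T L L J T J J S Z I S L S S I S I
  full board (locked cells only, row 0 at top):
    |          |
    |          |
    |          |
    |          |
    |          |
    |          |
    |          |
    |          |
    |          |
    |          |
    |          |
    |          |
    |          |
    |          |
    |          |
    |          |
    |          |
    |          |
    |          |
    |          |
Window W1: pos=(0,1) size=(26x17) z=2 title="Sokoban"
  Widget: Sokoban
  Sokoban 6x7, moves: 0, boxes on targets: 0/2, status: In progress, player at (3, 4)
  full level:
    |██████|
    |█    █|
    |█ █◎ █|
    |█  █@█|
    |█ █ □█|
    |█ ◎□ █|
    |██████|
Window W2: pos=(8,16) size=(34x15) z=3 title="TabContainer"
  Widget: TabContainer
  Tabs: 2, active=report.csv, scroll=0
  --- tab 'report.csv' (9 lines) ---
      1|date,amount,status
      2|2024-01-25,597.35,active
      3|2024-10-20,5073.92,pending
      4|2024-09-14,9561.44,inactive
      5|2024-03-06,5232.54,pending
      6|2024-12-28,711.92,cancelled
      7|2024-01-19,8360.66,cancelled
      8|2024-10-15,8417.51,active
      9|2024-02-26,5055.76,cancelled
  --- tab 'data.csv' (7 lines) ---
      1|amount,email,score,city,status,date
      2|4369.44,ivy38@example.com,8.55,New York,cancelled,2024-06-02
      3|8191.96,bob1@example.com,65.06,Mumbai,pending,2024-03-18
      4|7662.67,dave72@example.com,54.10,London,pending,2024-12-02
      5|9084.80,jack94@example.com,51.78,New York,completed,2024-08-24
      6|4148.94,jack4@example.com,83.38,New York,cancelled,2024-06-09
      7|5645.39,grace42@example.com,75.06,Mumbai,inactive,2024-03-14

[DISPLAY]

██████                  ┃                 
█    █                  ┃                 
█ █◎ █                  ┃                 
█  █@█                  ┃                 
█ █ □█                  ┃                 
█ ◎□ █                  ┃                 
██████                  ┃                 
Moves: 0  0/2           ┃                 
                        ┃                 
                        ┃                 
                        ┃━━━━━━━━━━━━━━━━━
                        ┃                 
       ┏━━━━━━━━━━━━━━━━━━━━━━━━━━━━━━━━┓─
━━━━━━━┃ TabContainer                   ┃ 
       ┠────────────────────────────────┨ 
       ┃[report.csv]│ data.csv          ┃ 
       ┃────────────────────────────────┃ 
       ┃date,amount,status              ┃ 


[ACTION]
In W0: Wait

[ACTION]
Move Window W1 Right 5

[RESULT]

    ┃██████                  ┃            
    ┃█    █                  ┃            
    ┃█ █◎ █                  ┃            
    ┃█  █@█                  ┃            
    ┃█ █ □█                  ┃            
    ┃█ ◎□ █                  ┃            
    ┃██████                  ┃            
    ┃Moves: 0  0/2           ┃            
    ┃                        ┃            
    ┃                        ┃            
    ┃                        ┃━━━━━━━━━━━━
    ┃                        ┃            
    ┃  ┏━━━━━━━━━━━━━━━━━━━━━━━━━━━━━━━━┓─
    ┗━━┃ TabContainer                   ┃ 
       ┠────────────────────────────────┨ 
       ┃[report.csv]│ data.csv          ┃ 
       ┃────────────────────────────────┃ 
       ┃date,amount,status              ┃ 


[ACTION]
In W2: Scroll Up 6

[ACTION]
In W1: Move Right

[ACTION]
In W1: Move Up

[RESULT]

    ┃██████                  ┃            
    ┃█    █                  ┃            
    ┃█ █◎@█                  ┃            
    ┃█  █ █                  ┃            
    ┃█ █ □█                  ┃            
    ┃█ ◎□ █                  ┃            
    ┃██████                  ┃            
    ┃Moves: 1  0/2           ┃            
    ┃                        ┃            
    ┃                        ┃            
    ┃                        ┃━━━━━━━━━━━━
    ┃                        ┃            
    ┃  ┏━━━━━━━━━━━━━━━━━━━━━━━━━━━━━━━━┓─
    ┗━━┃ TabContainer                   ┃ 
       ┠────────────────────────────────┨ 
       ┃[report.csv]│ data.csv          ┃ 
       ┃────────────────────────────────┃ 
       ┃date,amount,status              ┃ 
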